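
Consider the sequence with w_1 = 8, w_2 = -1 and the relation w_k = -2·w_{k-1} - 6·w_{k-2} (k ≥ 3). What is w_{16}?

Step forward from the initial values:
w_3 = -46, w_4 = 98, w_5 = 80, …, w_{13} = -15616, w_{14} = 911168, w_{15} = -1728640, w_{16} = -2009728.

-2009728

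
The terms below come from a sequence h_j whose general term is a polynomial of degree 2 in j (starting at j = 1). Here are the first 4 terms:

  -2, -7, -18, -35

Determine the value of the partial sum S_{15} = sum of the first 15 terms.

-3285

1st diffs: -5, -11, -17.
2nd diffs: -6, -6 (constant).
Newton forward-difference form: h_j = -2 + (-5)·C(j-1,1) + (-6)·C(j-1,2).
Continuing: …, -58, -87, -122, -163, …, h_{15} = -618.
Summing j = 1..15 (15 terms) gives -3285.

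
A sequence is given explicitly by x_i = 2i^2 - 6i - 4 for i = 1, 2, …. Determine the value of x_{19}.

604

x_{19} = 2·19^2 - 6·19 - 4 = 604.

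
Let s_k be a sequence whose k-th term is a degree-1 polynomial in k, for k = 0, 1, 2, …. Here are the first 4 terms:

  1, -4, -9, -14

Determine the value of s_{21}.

-104

1st diffs: -5, -5, -5 (constant).
So s_k = -5k + 1.
Evaluating at k = 21 gives s_{21} = -104.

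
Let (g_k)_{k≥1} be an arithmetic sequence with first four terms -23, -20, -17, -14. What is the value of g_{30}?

64

Common difference d = 3.
g_k = -23 + (k - 1)·3.
g_{30} = -23 + 29·3 = 64.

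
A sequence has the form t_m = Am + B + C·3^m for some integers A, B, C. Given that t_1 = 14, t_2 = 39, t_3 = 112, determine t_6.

Write the equations: A + B + 3C = 14; 2A + B + 9C = 39; 3A + B + 27C = 112.
Subtracting the first from the second: A + 6C = 25.
Subtracting the second from the third: A + 18C = 73.
Solving: C = 4, A = 1, then B = 1.
Therefore t_6 = 6 + 1 + 4·729 = 2923.

2923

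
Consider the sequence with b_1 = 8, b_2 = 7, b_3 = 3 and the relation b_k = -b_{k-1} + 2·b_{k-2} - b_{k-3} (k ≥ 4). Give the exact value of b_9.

-79

Step forward from the initial values:
b_4 = 3  b_5 = -4  b_6 = 7  b_7 = -18  b_8 = 36  b_9 = -79.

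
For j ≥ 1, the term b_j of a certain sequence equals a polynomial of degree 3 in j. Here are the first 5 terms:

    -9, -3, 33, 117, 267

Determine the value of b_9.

1st diffs: 6, 36, 84, 150.
2nd diffs: 30, 48, 66.
3rd diffs: 18, 18 (constant).
So b_j = 3j^3 - 3j^2 - 6j - 3.
Evaluating at j = 9 gives b_9 = 1887.

1887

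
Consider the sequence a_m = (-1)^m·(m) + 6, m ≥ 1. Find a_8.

(-1)^8 = 1; m at m=8 is 8; so a_8 = 14.

14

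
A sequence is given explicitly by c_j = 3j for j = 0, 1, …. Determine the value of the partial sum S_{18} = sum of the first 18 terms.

459

Over j = 0..17: Σj = 153.
Total = (3)·153 = 459.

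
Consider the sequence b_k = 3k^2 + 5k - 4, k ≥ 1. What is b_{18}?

1058

b_{18} = 3·18^2 + 5·18 - 4 = 1058.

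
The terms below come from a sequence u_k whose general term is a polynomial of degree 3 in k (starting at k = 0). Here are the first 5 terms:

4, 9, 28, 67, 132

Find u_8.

1st diffs: 5, 19, 39, 65.
2nd diffs: 14, 20, 26.
3rd diffs: 6, 6 (constant).
Newton forward-difference form: u_k = 4 + 5·C(k,1) + 14·C(k,2) + 6·C(k,3).
At k = 8: k = 8, so u_8 = 4 + 40 + 392 + 336 = 772.

772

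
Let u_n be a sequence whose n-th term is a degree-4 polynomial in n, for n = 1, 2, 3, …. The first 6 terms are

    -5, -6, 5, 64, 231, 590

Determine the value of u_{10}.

6466

1st diffs: -1, 11, 59, 167, 359.
2nd diffs: 12, 48, 108, 192.
3rd diffs: 36, 60, 84.
4th diffs: 24, 24 (constant).
Newton forward-difference form: u_n = -5 + (-1)·C(n-1,1) + 12·C(n-1,2) + 36·C(n-1,3) + 24·C(n-1,4).
At n = 10: n-1 = 9, so u_{10} = -5 - 9 + 432 + 3024 + 3024 = 6466.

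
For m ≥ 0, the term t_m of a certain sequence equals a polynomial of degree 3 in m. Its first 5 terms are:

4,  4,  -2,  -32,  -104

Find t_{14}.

1st diffs: 0, -6, -30, -72.
2nd diffs: -6, -24, -42.
3rd diffs: -18, -18 (constant).
So t_m = -3m^3 + 6m^2 - 3m + 4.
Evaluating at m = 14 gives t_{14} = -7094.

-7094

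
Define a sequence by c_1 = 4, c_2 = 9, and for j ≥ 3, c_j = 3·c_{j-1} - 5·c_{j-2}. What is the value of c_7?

-68

Iterate the recurrence:
c_3 = 7  c_4 = -24  c_5 = -107  c_6 = -201  c_7 = -68.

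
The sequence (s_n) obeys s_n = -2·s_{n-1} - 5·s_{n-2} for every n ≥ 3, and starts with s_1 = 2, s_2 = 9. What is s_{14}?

Compute successive terms:
s_3 = -28;  s_4 = 11;  s_5 = 118;  …;  s_{11} = 17612;  s_{12} = -27469;  s_{13} = -33122;  s_{14} = 203589.

203589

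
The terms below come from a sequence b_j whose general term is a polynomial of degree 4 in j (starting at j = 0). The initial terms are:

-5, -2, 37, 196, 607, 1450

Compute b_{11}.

1st diffs: 3, 39, 159, 411, 843.
2nd diffs: 36, 120, 252, 432.
3rd diffs: 84, 132, 180.
4th diffs: 48, 48 (constant).
Newton forward-difference form: b_j = -5 + 3·C(j,1) + 36·C(j,2) + 84·C(j,3) + 48·C(j,4).
At j = 11: j = 11, so b_{11} = -5 + 33 + 1980 + 13860 + 15840 = 31708.

31708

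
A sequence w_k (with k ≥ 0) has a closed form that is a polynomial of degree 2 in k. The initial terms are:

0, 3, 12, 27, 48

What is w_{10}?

1st diffs: 3, 9, 15, 21.
2nd diffs: 6, 6, 6 (constant).
Newton forward-difference form: w_k = 3·C(k,1) + 6·C(k,2).
At k = 10: k = 10, so w_{10} = 30 + 270 = 300.

300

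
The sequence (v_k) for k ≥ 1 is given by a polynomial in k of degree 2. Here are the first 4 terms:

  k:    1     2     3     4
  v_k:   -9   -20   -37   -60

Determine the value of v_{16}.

-804

1st diffs: -11, -17, -23.
2nd diffs: -6, -6 (constant).
Newton forward-difference form: v_k = -9 + (-11)·C(k-1,1) + (-6)·C(k-1,2).
At k = 16: k-1 = 15, so v_{16} = -9 - 165 - 630 = -804.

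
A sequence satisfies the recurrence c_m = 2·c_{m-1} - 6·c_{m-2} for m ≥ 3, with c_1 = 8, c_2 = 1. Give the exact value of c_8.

-2456

Compute successive terms:
c_3 = -46  c_4 = -98  c_5 = 80  c_6 = 748  c_7 = 1016  c_8 = -2456.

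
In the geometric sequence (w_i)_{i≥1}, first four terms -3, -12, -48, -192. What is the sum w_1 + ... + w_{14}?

-268435455

Common ratio r = 4.
w_i = (-3)·4^(i-1).
S = (-3)·(4^14 - 1)/(4 - 1) = (-3)·(268435456 - 1)/(3) = -268435455.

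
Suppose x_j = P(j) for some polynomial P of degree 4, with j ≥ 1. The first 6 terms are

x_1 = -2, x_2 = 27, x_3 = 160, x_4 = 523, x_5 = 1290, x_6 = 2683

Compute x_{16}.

1st diffs: 29, 133, 363, 767, 1393.
2nd diffs: 104, 230, 404, 626.
3rd diffs: 126, 174, 222.
4th diffs: 48, 48 (constant).
So x_j = 2j^4 + j^3 - 4j^2 + 4j - 5.
Evaluating at j = 16 gives x_{16} = 134203.

134203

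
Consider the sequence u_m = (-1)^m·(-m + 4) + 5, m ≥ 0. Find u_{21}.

(-1)^21 = -1; -m + 4 at m=21 is -17; so u_{21} = 22.

22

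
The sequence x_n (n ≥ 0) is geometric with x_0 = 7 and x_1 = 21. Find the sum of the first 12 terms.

1860040

Common ratio r = 3.
x_n = 7·3^(n-0).
S = 7·(3^12 - 1)/(3 - 1) = 7·(531441 - 1)/(2) = 1860040.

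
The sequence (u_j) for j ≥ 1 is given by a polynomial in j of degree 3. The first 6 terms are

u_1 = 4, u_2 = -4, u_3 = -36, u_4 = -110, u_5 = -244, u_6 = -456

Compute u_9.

-1740

1st diffs: -8, -32, -74, -134, -212.
2nd diffs: -24, -42, -60, -78.
3rd diffs: -18, -18, -18 (constant).
So u_j = -3j^3 + 6j^2 - 5j + 6.
Evaluating at j = 9 gives u_9 = -1740.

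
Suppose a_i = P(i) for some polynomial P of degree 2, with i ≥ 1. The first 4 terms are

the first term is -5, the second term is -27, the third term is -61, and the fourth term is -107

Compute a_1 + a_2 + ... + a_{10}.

-2480

1st diffs: -22, -34, -46.
2nd diffs: -12, -12 (constant).
So a_i = -6i^2 - 4i + 5.
Continuing: …, -165, -235, -317, -411, …, a_{10} = -635.
Summing i = 1..10 (10 terms) gives -2480.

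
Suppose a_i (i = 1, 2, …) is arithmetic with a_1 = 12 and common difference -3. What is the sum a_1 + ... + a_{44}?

-2310

a_i = 12 + (i - 1)·(-3).
a_{44} = -117; S = 44·(12 + (-117))/2 = -2310.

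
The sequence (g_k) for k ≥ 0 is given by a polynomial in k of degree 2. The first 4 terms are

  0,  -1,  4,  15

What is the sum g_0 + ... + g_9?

1st diffs: -1, 5, 11.
2nd diffs: 6, 6 (constant).
Newton forward-difference form: g_k = (-1)·C(k,1) + 6·C(k,2).
Continuing: …, 32, 55, 84, 119, …, g_9 = 207.
Summing k = 0..9 (10 terms) gives 675.

675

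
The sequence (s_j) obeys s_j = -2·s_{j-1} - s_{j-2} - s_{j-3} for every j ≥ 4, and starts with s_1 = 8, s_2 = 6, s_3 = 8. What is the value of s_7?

124

Applying the relation repeatedly:
s_4 = -30, s_5 = 46, s_6 = -70, s_7 = 124.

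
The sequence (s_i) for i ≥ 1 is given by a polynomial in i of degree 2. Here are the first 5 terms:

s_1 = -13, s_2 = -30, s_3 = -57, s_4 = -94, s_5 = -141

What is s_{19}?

-1849

1st diffs: -17, -27, -37, -47.
2nd diffs: -10, -10, -10 (constant).
Newton forward-difference form: s_i = -13 + (-17)·C(i-1,1) + (-10)·C(i-1,2).
At i = 19: i-1 = 18, so s_{19} = -13 - 306 - 1530 = -1849.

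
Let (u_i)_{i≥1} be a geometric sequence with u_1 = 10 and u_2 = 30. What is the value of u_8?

Common ratio r = 3.
u_i = 10·3^(i-1).
u_8 = 10·3^7 = 21870.

21870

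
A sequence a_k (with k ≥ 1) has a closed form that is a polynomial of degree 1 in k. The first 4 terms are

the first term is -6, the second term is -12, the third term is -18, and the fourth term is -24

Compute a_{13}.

1st diffs: -6, -6, -6 (constant).
So a_k = -6k.
Evaluating at k = 13 gives a_{13} = -78.

-78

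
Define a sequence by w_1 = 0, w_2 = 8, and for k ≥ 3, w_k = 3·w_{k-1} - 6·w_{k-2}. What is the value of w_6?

Step forward from the initial values:
w_3 = 24; w_4 = 24; w_5 = -72; w_6 = -360.

-360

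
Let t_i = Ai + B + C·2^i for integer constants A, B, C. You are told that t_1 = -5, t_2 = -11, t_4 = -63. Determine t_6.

Write the equations: A + B + 2C = -5; 2A + B + 4C = -11; 4A + B + 16C = -63.
Subtracting the first from the second: A + 2C = -6.
Subtracting the second from the third: 2A + 12C = -52.
Solving: C = -5, A = 4, then B = 1.
Therefore t_6 = 24 + 1 + (-5)·64 = -295.

-295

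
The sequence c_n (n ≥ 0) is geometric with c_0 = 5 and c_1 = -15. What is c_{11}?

Common ratio r = -3.
c_n = 5·(-3)^(n-0).
c_{11} = 5·(-3)^11 = -885735.

-885735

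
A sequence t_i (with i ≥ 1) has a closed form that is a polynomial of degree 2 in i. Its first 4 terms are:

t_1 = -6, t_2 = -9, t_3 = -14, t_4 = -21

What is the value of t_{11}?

1st diffs: -3, -5, -7.
2nd diffs: -2, -2 (constant).
Newton forward-difference form: t_i = -6 + (-3)·C(i-1,1) + (-2)·C(i-1,2).
At i = 11: i-1 = 10, so t_{11} = -6 - 30 - 90 = -126.

-126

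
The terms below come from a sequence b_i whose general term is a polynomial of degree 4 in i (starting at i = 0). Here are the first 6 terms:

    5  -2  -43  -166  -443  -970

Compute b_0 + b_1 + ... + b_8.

-12135

1st diffs: -7, -41, -123, -277, -527.
2nd diffs: -34, -82, -154, -250.
3rd diffs: -48, -72, -96.
4th diffs: -24, -24 (constant).
Newton forward-difference form: b_i = 5 + (-7)·C(i,1) + (-34)·C(i,2) + (-48)·C(i,3) + (-24)·C(i,4).
Continuing: -1867, -3278, -5371.
Summing i = 0..8 (9 terms) gives -12135.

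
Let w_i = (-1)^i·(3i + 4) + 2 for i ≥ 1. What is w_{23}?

-71

(-1)^23 = -1; 3i + 4 at i=23 is 73; so w_{23} = -71.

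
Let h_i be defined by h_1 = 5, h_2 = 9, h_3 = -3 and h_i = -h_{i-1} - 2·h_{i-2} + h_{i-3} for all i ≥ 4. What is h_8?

Applying the relation repeatedly:
h_4 = -10;  h_5 = 25;  h_6 = -8;  h_7 = -52;  h_8 = 93.

93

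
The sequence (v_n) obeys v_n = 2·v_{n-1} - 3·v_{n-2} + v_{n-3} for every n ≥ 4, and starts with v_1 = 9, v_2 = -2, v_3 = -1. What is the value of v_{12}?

Compute successive terms:
v_4 = 13  v_5 = 27  v_6 = 14  v_7 = -40  v_8 = -95  v_9 = -56  v_{10} = 133  v_{11} = 339  v_{12} = 223.

223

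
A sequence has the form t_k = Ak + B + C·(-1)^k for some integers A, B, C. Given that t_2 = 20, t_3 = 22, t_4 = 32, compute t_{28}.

176

The three given values yield: 2A + B + C = 20; 3A + B - C = 22; 4A + B + C = 32.
Subtracting the first from the second: A - 2C = 2.
Subtracting the second from the third: A + 2C = 10.
Solving: C = 2, A = 6, then B = 6.
Hence t_{28} = 6·28 + 6 + 2·1 = 176.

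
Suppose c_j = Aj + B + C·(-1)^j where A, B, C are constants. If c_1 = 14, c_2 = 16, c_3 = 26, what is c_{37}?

Write the equations: A + B - C = 14; 2A + B + C = 16; 3A + B - C = 26.
Subtracting the first from the second: A + 2C = 2.
Subtracting the second from the third: A - 2C = 10.
Solving: C = -2, A = 6, then B = 6.
So c_j = 6·j + 6 + (-2)·(-1)^j; at j=37 this is 230.

230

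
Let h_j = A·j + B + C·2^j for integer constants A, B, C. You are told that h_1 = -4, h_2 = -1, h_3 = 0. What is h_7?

-100

At j = 1, 2, 3: A + B + 2C = -4; 2A + B + 4C = -1; 3A + B + 8C = 0.
Subtracting the first from the second: A + 2C = 3.
Subtracting the second from the third: A + 4C = 1.
Solving: C = -1, A = 5, then B = -7.
So h_j = 5·j + (-7) + (-1)·2^j; at j=7 this is -100.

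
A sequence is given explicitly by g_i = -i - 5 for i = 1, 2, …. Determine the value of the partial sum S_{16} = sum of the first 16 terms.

Over i = 1..16: Σi = 136.
Total = (-1)·136 + (-5)·16 = -216.

-216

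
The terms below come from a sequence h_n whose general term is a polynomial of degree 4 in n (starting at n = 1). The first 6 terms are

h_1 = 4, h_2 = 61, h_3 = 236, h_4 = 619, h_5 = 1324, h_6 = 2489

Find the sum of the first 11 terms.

1st diffs: 57, 175, 383, 705, 1165.
2nd diffs: 118, 208, 322, 460.
3rd diffs: 90, 114, 138.
4th diffs: 24, 24 (constant).
So h_n = n^4 + 5n^3 + 4n^2 - 5n - 1.
Continuing: …, 4276, 6871, 10484, 15349, …, h_{11} = 21724.
Summing n = 1..11 (11 terms) gives 63437.

63437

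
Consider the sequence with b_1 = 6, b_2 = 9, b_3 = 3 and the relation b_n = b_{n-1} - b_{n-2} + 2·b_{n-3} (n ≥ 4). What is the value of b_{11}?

Compute successive terms:
b_4 = 6, b_5 = 21, b_6 = 21, b_7 = 12, b_8 = 33, b_9 = 63, b_{10} = 54, b_{11} = 57.

57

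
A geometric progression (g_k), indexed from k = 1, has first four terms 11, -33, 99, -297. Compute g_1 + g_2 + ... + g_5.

Common ratio r = -3.
g_k = 11·(-3)^(k-1).
S = 11·((-3)^5 - 1)/(-3 - 1) = 11·(-243 - 1)/(-4) = 671.

671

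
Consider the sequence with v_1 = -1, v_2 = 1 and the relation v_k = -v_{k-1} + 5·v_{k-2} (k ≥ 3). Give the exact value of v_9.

Compute successive terms:
v_3 = -6; v_4 = 11; v_5 = -41; v_6 = 96; v_7 = -301; v_8 = 781; v_9 = -2286.

-2286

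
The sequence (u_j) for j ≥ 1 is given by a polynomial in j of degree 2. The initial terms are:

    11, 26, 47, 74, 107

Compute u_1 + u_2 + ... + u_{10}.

1505

1st diffs: 15, 21, 27, 33.
2nd diffs: 6, 6, 6 (constant).
So u_j = 3j^2 + 6j + 2.
Continuing: …, 146, 191, 242, 299, …, u_{10} = 362.
Summing j = 1..10 (10 terms) gives 1505.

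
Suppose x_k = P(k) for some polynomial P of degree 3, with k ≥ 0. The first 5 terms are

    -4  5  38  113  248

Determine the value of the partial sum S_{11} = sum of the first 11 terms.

1st diffs: 9, 33, 75, 135.
2nd diffs: 24, 42, 60.
3rd diffs: 18, 18 (constant).
Newton forward-difference form: x_k = -4 + 9·C(k,1) + 24·C(k,2) + 18·C(k,3).
Continuing: …, 461, 770, 1193, 1748, …, x_{10} = 3326.
Summing k = 0..10 (11 terms) gives 10351.

10351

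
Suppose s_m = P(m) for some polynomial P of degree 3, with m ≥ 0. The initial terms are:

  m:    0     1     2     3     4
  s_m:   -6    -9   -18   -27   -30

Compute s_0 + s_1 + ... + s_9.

345

1st diffs: -3, -9, -9, -3.
2nd diffs: -6, 0, 6.
3rd diffs: 6, 6 (constant).
So s_m = m^3 - 6m^2 + 2m - 6.
Continuing: …, -21, 6, 57, 138, …, s_9 = 255.
Summing m = 0..9 (10 terms) gives 345.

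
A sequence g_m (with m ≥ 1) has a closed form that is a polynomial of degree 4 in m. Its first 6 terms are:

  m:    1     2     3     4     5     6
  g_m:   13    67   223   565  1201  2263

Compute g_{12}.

27997

1st diffs: 54, 156, 342, 636, 1062.
2nd diffs: 102, 186, 294, 426.
3rd diffs: 84, 108, 132.
4th diffs: 24, 24 (constant).
Newton forward-difference form: g_m = 13 + 54·C(m-1,1) + 102·C(m-1,2) + 84·C(m-1,3) + 24·C(m-1,4).
At m = 12: m-1 = 11, so g_{12} = 13 + 594 + 5610 + 13860 + 7920 = 27997.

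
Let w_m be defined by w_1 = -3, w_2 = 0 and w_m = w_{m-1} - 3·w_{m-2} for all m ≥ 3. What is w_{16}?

Applying the relation repeatedly:
w_3 = 9  w_4 = 9  w_5 = -18  …  w_{13} = 2277  w_{14} = 1440  w_{15} = -5391  w_{16} = -9711.

-9711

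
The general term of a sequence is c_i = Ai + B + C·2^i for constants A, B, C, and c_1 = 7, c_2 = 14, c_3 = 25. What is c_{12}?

8228

At i = 1, 2, 3: A + B + 2C = 7; 2A + B + 4C = 14; 3A + B + 8C = 25.
Subtracting the first from the second: A + 2C = 7.
Subtracting the second from the third: A + 4C = 11.
Solving: C = 2, A = 3, then B = 0.
Hence c_{12} = 3·12 + 0 + 2·4096 = 8228.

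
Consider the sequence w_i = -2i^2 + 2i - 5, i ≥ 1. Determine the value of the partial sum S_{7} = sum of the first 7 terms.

Over i = 1..7: Σi = 28, Σi² = 140.
Total = (-2)·140 + (2)·28 + (-5)·7 = -259.

-259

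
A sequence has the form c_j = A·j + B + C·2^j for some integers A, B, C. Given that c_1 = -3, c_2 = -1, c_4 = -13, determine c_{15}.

-65451

Plug in j = 1, 2, 4: A + B + 2C = -3; 2A + B + 4C = -1; 4A + B + 16C = -13.
Subtracting the first from the second: A + 2C = 2.
Subtracting the second from the third: 2A + 12C = -12.
Solving: C = -2, A = 6, then B = -5.
Hence c_{15} = 6·15 + (-5) + (-2)·32768 = -65451.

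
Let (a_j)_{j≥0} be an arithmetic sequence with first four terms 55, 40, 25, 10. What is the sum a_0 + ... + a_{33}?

-6545

Common difference d = -15.
a_j = 55 + (j - 0)·(-15).
a_{33} = -440; S = 34·(55 + (-440))/2 = -6545.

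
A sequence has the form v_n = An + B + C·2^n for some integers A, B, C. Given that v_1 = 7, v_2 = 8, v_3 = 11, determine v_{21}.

Write the equations: A + B + 2C = 7; 2A + B + 4C = 8; 3A + B + 8C = 11.
Subtracting the first from the second: A + 2C = 1.
Subtracting the second from the third: A + 4C = 3.
Solving: C = 1, A = -1, then B = 6.
Therefore v_{21} = -21 + 6 + 1·2097152 = 2097137.

2097137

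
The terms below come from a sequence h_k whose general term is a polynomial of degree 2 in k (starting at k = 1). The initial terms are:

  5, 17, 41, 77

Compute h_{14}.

1097

1st diffs: 12, 24, 36.
2nd diffs: 12, 12 (constant).
So h_k = 6k^2 - 6k + 5.
Evaluating at k = 14 gives h_{14} = 1097.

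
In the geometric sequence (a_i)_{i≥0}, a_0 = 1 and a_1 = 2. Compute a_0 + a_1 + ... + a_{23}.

16777215

Common ratio r = 2.
a_i = 1·2^(i-0).
S = 1·(2^24 - 1)/(2 - 1) = 1·(16777216 - 1)/(1) = 16777215.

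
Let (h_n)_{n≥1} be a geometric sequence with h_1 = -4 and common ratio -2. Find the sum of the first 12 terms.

h_n = (-4)·(-2)^(n-1).
S = (-4)·((-2)^12 - 1)/(-2 - 1) = (-4)·(4096 - 1)/(-3) = 5460.

5460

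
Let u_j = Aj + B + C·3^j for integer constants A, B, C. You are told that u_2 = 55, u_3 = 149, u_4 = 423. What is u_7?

10965

At j = 2, 3, 4: 2A + B + 9C = 55; 3A + B + 27C = 149; 4A + B + 81C = 423.
Subtracting the first from the second: A + 18C = 94.
Subtracting the second from the third: A + 54C = 274.
Solving: C = 5, A = 4, then B = 2.
Hence u_7 = 4·7 + 2 + 5·2187 = 10965.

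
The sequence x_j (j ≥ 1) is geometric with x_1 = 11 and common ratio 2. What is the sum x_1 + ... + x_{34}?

x_j = 11·2^(j-1).
S = 11·(2^34 - 1)/(2 - 1) = 11·(17179869184 - 1)/(1) = 188978561013.

188978561013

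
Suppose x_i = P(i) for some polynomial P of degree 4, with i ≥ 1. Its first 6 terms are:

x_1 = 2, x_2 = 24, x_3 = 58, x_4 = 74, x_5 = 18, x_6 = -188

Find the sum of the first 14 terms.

-71680

1st diffs: 22, 34, 16, -56, -206.
2nd diffs: 12, -18, -72, -150.
3rd diffs: -30, -54, -78.
4th diffs: -24, -24 (constant).
So x_i = -i^4 + 5i^3 + i^2 - i - 2.
Continuing: …, -646, -1482, -2846, -4912, …, x_{14} = -24516.
Summing i = 1..14 (14 terms) gives -71680.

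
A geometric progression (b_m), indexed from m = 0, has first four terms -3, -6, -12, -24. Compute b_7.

Common ratio r = 2.
b_m = (-3)·2^(m-0).
b_7 = (-3)·2^7 = -384.

-384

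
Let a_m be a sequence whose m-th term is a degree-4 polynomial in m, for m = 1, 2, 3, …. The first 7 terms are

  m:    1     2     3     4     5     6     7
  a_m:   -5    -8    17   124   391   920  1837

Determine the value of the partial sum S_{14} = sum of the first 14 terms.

1st diffs: -3, 25, 107, 267, 529, 917.
2nd diffs: 28, 82, 160, 262, 388.
3rd diffs: 54, 78, 102, 126.
4th diffs: 24, 24, 24 (constant).
Newton forward-difference form: a_m = -5 + (-3)·C(m-1,1) + 28·C(m-1,2) + 54·C(m-1,3) + 24·C(m-1,4).
Continuing: …, 3292, 5459, 8536, 12745, …, a_{14} = 34744.
Summing m = 1..14 (14 terms) gives 111951.

111951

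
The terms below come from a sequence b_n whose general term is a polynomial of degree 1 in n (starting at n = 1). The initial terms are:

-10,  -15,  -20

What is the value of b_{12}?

1st diffs: -5, -5 (constant).
So b_n = -5n - 5.
Evaluating at n = 12 gives b_{12} = -65.

-65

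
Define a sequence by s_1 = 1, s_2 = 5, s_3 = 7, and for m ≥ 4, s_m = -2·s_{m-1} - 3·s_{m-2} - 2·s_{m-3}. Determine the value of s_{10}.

-175

Compute successive terms:
s_4 = -31  s_5 = 31  s_6 = 17  s_7 = -65  s_8 = 17  s_9 = 127  s_{10} = -175.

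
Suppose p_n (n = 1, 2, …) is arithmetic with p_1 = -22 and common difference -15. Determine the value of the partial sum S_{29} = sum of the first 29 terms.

-6728

p_n = -22 + (n - 1)·(-15).
p_{29} = -442; S = 29·(-22 + (-442))/2 = -6728.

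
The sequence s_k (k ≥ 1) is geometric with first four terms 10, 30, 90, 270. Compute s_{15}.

47829690

Common ratio r = 3.
s_k = 10·3^(k-1).
s_{15} = 10·3^14 = 47829690.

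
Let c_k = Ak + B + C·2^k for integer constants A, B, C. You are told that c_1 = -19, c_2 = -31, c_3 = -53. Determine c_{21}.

Write the equations: A + B + 2C = -19; 2A + B + 4C = -31; 3A + B + 8C = -53.
Subtracting the first from the second: A + 2C = -12.
Subtracting the second from the third: A + 4C = -22.
Solving: C = -5, A = -2, then B = -7.
Therefore c_{21} = -42 + (-7) + (-5)·2097152 = -10485809.

-10485809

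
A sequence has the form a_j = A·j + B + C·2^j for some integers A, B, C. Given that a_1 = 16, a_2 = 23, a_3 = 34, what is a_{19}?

The three given values yield: A + B + 2C = 16; 2A + B + 4C = 23; 3A + B + 8C = 34.
Subtracting the first from the second: A + 2C = 7.
Subtracting the second from the third: A + 4C = 11.
Solving: C = 2, A = 3, then B = 9.
Therefore a_{19} = 57 + 9 + 2·524288 = 1048642.

1048642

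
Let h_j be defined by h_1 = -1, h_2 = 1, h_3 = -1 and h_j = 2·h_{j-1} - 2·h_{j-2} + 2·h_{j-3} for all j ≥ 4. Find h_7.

Compute successive terms:
h_4 = -6;  h_5 = -8;  h_6 = -6;  h_7 = -8.

-8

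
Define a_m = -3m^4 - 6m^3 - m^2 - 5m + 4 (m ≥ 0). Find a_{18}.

a_{18} = -3·18^4 - 6·18^3 - 1·18^2 - 5·18 + 4 = -350330.

-350330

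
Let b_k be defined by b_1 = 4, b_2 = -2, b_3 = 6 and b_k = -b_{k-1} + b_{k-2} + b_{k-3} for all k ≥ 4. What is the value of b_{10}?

-10

Step forward from the initial values:
b_4 = -4  b_5 = 8  b_6 = -6  b_7 = 10  b_8 = -8  b_9 = 12  b_{10} = -10.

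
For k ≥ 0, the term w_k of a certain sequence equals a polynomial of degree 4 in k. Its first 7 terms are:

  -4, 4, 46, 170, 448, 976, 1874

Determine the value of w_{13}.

33640

1st diffs: 8, 42, 124, 278, 528, 898.
2nd diffs: 34, 82, 154, 250, 370.
3rd diffs: 48, 72, 96, 120.
4th diffs: 24, 24, 24 (constant).
So w_k = k^4 + 2k^3 + 4k^2 + k - 4.
Evaluating at k = 13 gives w_{13} = 33640.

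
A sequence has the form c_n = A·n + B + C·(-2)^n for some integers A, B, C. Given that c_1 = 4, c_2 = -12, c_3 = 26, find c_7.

394

At n = 1, 2, 3: A + B - 2C = 4; 2A + B + 4C = -12; 3A + B - 8C = 26.
Subtracting the first from the second: A + 6C = -16.
Subtracting the second from the third: A - 12C = 38.
Solving: C = -3, A = 2, then B = -4.
Hence c_7 = 2·7 + (-4) + (-3)·(-128) = 394.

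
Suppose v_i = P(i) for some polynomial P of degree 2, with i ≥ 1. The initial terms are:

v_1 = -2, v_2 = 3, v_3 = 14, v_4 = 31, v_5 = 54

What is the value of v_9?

1st diffs: 5, 11, 17, 23.
2nd diffs: 6, 6, 6 (constant).
Newton forward-difference form: v_i = -2 + 5·C(i-1,1) + 6·C(i-1,2).
At i = 9: i-1 = 8, so v_9 = -2 + 40 + 168 = 206.

206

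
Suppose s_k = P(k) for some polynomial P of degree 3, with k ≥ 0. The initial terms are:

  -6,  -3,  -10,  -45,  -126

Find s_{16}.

1st diffs: 3, -7, -35, -81.
2nd diffs: -10, -28, -46.
3rd diffs: -18, -18 (constant).
So s_k = -3k^3 + 4k^2 + 2k - 6.
Evaluating at k = 16 gives s_{16} = -11238.

-11238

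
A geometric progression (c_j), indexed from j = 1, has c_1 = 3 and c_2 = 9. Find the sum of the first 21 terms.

15690529803

Common ratio r = 3.
c_j = 3·3^(j-1).
S = 3·(3^21 - 1)/(3 - 1) = 3·(10460353203 - 1)/(2) = 15690529803.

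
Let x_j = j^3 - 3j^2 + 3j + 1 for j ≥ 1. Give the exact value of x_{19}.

5834

x_{19} = 1·19^3 - 3·19^2 + 3·19 + 1 = 5834.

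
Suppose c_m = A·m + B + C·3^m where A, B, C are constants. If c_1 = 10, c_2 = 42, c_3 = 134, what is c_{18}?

1937102474

The three given values yield: A + B + 3C = 10; 2A + B + 9C = 42; 3A + B + 27C = 134.
Subtracting the first from the second: A + 6C = 32.
Subtracting the second from the third: A + 18C = 92.
Solving: C = 5, A = 2, then B = -7.
Therefore c_{18} = 36 + (-7) + 5·387420489 = 1937102474.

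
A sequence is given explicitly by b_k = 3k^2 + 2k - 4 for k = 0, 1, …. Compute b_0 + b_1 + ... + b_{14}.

3195

Over k = 0..14: Σk = 105, Σk² = 1015.
Total = (3)·1015 + (2)·105 + (-4)·15 = 3195.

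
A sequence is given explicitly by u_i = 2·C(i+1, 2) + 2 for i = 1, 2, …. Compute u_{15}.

C(16, 2) = 120, so u_{15} = 242.

242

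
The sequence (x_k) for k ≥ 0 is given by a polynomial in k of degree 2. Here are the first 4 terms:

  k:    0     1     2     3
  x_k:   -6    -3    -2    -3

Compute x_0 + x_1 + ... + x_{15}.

1st diffs: 3, 1, -1.
2nd diffs: -2, -2 (constant).
So x_k = -k^2 + 4k - 6.
Continuing: …, -6, -11, -18, -27, …, x_{15} = -171.
Summing k = 0..15 (16 terms) gives -856.

-856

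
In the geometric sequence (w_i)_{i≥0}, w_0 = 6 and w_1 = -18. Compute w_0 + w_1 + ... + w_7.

-9840

Common ratio r = -3.
w_i = 6·(-3)^(i-0).
S = 6·((-3)^8 - 1)/(-3 - 1) = 6·(6561 - 1)/(-4) = -9840.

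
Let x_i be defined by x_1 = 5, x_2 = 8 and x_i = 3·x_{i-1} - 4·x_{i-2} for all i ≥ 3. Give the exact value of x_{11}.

Applying the relation repeatedly:
x_3 = 4  x_4 = -20  x_5 = -76  x_6 = -148  x_7 = -140  x_8 = 172  x_9 = 1076  x_{10} = 2540  x_{11} = 3316.

3316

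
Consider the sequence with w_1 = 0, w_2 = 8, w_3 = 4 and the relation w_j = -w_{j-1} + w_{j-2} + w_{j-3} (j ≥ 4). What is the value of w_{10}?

w_4 = 4;  w_5 = 8;  w_6 = 0;  w_7 = 12;  w_8 = -4;  w_9 = 16;  w_{10} = -8.

-8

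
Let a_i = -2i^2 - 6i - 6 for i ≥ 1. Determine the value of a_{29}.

-1862

a_{29} = -2·29^2 - 6·29 - 6 = -1862.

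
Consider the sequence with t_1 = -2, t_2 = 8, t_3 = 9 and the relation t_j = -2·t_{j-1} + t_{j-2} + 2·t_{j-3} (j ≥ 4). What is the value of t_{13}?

t_4 = -14  t_5 = 53  t_6 = -102  t_7 = 229  t_8 = -454  t_9 = 933  t_{10} = -1862  t_{11} = 3749  t_{12} = -7494  t_{13} = 15013.

15013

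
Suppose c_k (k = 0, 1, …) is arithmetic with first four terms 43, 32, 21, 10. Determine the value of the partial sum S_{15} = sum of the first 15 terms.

-510

Common difference d = -11.
c_k = 43 + (k - 0)·(-11).
c_{14} = -111; S = 15·(43 + (-111))/2 = -510.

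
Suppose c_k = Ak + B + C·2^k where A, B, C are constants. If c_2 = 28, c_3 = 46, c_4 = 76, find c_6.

Plug in k = 2, 3, 4: 2A + B + 4C = 28; 3A + B + 8C = 46; 4A + B + 16C = 76.
Subtracting the first from the second: A + 4C = 18.
Subtracting the second from the third: A + 8C = 30.
Solving: C = 3, A = 6, then B = 4.
Hence c_6 = 6·6 + 4 + 3·64 = 232.

232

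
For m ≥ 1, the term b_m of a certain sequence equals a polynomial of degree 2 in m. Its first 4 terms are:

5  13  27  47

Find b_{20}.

1st diffs: 8, 14, 20.
2nd diffs: 6, 6 (constant).
Newton forward-difference form: b_m = 5 + 8·C(m-1,1) + 6·C(m-1,2).
At m = 20: m-1 = 19, so b_{20} = 5 + 152 + 1026 = 1183.

1183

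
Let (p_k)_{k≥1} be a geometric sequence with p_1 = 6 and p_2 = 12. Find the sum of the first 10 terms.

Common ratio r = 2.
p_k = 6·2^(k-1).
S = 6·(2^10 - 1)/(2 - 1) = 6·(1024 - 1)/(1) = 6138.

6138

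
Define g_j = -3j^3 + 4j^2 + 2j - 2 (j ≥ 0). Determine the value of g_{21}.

-25979

g_{21} = -3·21^3 + 4·21^2 + 2·21 - 2 = -25979.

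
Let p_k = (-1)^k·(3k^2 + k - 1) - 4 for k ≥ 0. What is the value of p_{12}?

(-1)^12 = 1; 3k^2 + k - 1 at k=12 is 443; so p_{12} = 439.

439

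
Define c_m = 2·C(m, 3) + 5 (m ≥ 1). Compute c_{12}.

C(12, 3) = 220, so c_{12} = 445.

445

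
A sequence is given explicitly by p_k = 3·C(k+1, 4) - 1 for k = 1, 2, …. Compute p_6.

104

C(7, 4) = 35, so p_6 = 104.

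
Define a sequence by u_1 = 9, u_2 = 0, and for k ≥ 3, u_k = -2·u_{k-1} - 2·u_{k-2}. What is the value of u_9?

u_3 = -18  u_4 = 36  u_5 = -36  u_6 = 0  u_7 = 72  u_8 = -144  u_9 = 144.

144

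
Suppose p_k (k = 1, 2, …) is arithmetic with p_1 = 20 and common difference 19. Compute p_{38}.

p_k = 20 + (k - 1)·19.
p_{38} = 20 + 37·19 = 723.

723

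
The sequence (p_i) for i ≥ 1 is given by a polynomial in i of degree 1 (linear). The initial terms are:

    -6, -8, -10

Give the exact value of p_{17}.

-38

1st diffs: -2, -2 (constant).
So p_i = -2i - 4.
Evaluating at i = 17 gives p_{17} = -38.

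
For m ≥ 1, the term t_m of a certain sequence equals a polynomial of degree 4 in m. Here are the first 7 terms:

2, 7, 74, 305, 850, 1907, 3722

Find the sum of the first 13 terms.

1st diffs: 5, 67, 231, 545, 1057, 1815.
2nd diffs: 62, 164, 314, 512, 758.
3rd diffs: 102, 150, 198, 246.
4th diffs: 48, 48, 48 (constant).
Newton forward-difference form: t_m = 2 + 5·C(m-1,1) + 62·C(m-1,2) + 102·C(m-1,3) + 48·C(m-1,4).
Continuing: …, 6589, 10850, 16895, 25162, …, t_{13} = 50354.
Summing m = 1..13 (13 terms) gives 152854.

152854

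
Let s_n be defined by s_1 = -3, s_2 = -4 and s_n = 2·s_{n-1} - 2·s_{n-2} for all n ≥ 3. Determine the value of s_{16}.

Iterate the recurrence:
s_3 = -2  s_4 = 4  s_5 = 12  …  s_{13} = 192  s_{14} = 256  s_{15} = 128  s_{16} = -256.

-256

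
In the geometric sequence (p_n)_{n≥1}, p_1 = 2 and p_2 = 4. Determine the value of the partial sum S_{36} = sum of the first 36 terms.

Common ratio r = 2.
p_n = 2·2^(n-1).
S = 2·(2^36 - 1)/(2 - 1) = 2·(68719476736 - 1)/(1) = 137438953470.

137438953470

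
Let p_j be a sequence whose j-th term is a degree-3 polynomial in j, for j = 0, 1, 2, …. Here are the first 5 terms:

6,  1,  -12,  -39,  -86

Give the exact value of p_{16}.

-4394

1st diffs: -5, -13, -27, -47.
2nd diffs: -8, -14, -20.
3rd diffs: -6, -6 (constant).
So p_j = -j^3 - j^2 - 3j + 6.
Evaluating at j = 16 gives p_{16} = -4394.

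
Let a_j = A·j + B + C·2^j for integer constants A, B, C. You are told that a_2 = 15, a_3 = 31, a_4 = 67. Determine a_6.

Plug in j = 2, 3, 4: 2A + B + 4C = 15; 3A + B + 8C = 31; 4A + B + 16C = 67.
Subtracting the first from the second: A + 4C = 16.
Subtracting the second from the third: A + 8C = 36.
Solving: C = 5, A = -4, then B = 3.
Therefore a_6 = -24 + 3 + 5·64 = 299.

299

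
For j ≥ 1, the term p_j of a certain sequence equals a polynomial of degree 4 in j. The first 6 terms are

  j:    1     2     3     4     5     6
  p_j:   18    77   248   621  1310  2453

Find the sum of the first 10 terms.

41223

1st diffs: 59, 171, 373, 689, 1143.
2nd diffs: 112, 202, 316, 454.
3rd diffs: 90, 114, 138.
4th diffs: 24, 24 (constant).
So p_j = j^4 + 5j^3 + j^2 + 6j + 5.
Continuing: 4212, 6773, 10346, 15165.
Summing j = 1..10 (10 terms) gives 41223.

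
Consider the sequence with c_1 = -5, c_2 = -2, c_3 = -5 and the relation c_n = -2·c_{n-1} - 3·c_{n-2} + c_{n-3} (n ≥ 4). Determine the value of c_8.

-105

Iterate the recurrence:
c_4 = 11, c_5 = -9, c_6 = -20, c_7 = 78, c_8 = -105.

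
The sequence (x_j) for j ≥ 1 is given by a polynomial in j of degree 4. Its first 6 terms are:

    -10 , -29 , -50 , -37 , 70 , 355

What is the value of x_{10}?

1st diffs: -19, -21, 13, 107, 285.
2nd diffs: -2, 34, 94, 178.
3rd diffs: 36, 60, 84.
4th diffs: 24, 24 (constant).
So x_j = j^4 - 4j^3 - 2j^2 - 5.
Evaluating at j = 10 gives x_{10} = 5795.

5795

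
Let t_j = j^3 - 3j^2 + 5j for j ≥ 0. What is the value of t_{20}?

6900

t_{20} = 1·20^3 - 3·20^2 + 5·20 = 6900.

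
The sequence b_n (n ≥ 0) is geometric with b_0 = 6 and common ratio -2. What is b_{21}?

-12582912

b_n = 6·(-2)^(n-0).
b_{21} = 6·(-2)^21 = -12582912.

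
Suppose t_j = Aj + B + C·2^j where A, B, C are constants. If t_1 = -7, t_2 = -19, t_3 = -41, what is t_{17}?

The three given values yield: A + B + 2C = -7; 2A + B + 4C = -19; 3A + B + 8C = -41.
Subtracting the first from the second: A + 2C = -12.
Subtracting the second from the third: A + 4C = -22.
Solving: C = -5, A = -2, then B = 5.
Therefore t_{17} = -34 + 5 + (-5)·131072 = -655389.

-655389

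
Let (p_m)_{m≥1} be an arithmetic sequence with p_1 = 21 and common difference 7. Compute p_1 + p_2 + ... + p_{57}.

12369

p_m = 21 + (m - 1)·7.
p_{57} = 413; S = 57·(21 + 413)/2 = 12369.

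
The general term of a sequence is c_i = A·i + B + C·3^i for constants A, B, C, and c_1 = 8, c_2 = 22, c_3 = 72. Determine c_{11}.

531400

At i = 1, 2, 3: A + B + 3C = 8; 2A + B + 9C = 22; 3A + B + 27C = 72.
Subtracting the first from the second: A + 6C = 14.
Subtracting the second from the third: A + 18C = 50.
Solving: C = 3, A = -4, then B = 3.
Therefore c_{11} = -44 + 3 + 3·177147 = 531400.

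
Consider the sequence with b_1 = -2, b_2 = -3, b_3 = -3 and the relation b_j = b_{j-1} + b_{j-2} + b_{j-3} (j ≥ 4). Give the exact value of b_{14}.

-3329

Applying the relation repeatedly:
b_4 = -8; b_5 = -14; b_6 = -25; …; b_{11} = -535; b_{12} = -984; b_{13} = -1810; b_{14} = -3329.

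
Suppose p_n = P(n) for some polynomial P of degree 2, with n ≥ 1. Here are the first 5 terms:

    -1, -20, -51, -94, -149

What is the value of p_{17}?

-1745

1st diffs: -19, -31, -43, -55.
2nd diffs: -12, -12, -12 (constant).
So p_n = -6n^2 - n + 6.
Evaluating at n = 17 gives p_{17} = -1745.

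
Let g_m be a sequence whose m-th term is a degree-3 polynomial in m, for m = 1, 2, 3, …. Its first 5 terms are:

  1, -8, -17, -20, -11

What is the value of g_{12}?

1st diffs: -9, -9, -3, 9.
2nd diffs: 0, 6, 12.
3rd diffs: 6, 6 (constant).
Newton forward-difference form: g_m = 1 + (-9)·C(m-1,1) + 6·C(m-1,3).
At m = 12: m-1 = 11, so g_{12} = 1 - 99 + 990 = 892.

892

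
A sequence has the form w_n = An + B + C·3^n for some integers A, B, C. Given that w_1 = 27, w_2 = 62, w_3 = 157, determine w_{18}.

The three given values yield: A + B + 3C = 27; 2A + B + 9C = 62; 3A + B + 27C = 157.
Subtracting the first from the second: A + 6C = 35.
Subtracting the second from the third: A + 18C = 95.
Solving: C = 5, A = 5, then B = 7.
So w_n = 5·n + 7 + 5·3^n; at n=18 this is 1937102542.

1937102542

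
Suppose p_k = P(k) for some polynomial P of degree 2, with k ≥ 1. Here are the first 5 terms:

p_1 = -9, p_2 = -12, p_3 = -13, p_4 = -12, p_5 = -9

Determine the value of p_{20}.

1st diffs: -3, -1, 1, 3.
2nd diffs: 2, 2, 2 (constant).
Newton forward-difference form: p_k = -9 + (-3)·C(k-1,1) + 2·C(k-1,2).
At k = 20: k-1 = 19, so p_{20} = -9 - 57 + 342 = 276.

276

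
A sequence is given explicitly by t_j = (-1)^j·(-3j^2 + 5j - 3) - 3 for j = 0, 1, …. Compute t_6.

(-1)^6 = 1; -3j^2 + 5j - 3 at j=6 is -81; so t_6 = -84.

-84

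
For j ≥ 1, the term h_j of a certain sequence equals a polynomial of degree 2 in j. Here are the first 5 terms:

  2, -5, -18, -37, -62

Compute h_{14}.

-557

1st diffs: -7, -13, -19, -25.
2nd diffs: -6, -6, -6 (constant).
Newton forward-difference form: h_j = 2 + (-7)·C(j-1,1) + (-6)·C(j-1,2).
At j = 14: j-1 = 13, so h_{14} = 2 - 91 - 468 = -557.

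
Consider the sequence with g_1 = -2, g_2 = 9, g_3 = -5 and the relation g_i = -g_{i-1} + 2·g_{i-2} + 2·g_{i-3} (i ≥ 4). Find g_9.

-47

Applying the relation repeatedly:
g_4 = 19  g_5 = -11  g_6 = 39  g_7 = -23  g_8 = 79  g_9 = -47.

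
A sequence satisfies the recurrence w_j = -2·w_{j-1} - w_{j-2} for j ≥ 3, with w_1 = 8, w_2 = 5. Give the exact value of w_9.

Applying the relation repeatedly:
w_3 = -18  w_4 = 31  w_5 = -44  w_6 = 57  w_7 = -70  w_8 = 83  w_9 = -96.
(Characteristic roots are -1 and -1.)

-96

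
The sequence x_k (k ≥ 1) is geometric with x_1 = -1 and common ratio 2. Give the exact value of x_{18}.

x_k = (-1)·2^(k-1).
x_{18} = (-1)·2^17 = -131072.

-131072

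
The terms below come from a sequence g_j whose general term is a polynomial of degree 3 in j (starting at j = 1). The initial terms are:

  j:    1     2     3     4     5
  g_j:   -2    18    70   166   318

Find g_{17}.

10878

1st diffs: 20, 52, 96, 152.
2nd diffs: 32, 44, 56.
3rd diffs: 12, 12 (constant).
Newton forward-difference form: g_j = -2 + 20·C(j-1,1) + 32·C(j-1,2) + 12·C(j-1,3).
At j = 17: j-1 = 16, so g_{17} = -2 + 320 + 3840 + 6720 = 10878.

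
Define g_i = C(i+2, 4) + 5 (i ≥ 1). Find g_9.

335

C(11, 4) = 330, so g_9 = 335.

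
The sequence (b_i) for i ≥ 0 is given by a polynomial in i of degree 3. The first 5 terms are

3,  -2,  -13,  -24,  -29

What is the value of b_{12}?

1st diffs: -5, -11, -11, -5.
2nd diffs: -6, 0, 6.
3rd diffs: 6, 6 (constant).
Newton forward-difference form: b_i = 3 + (-5)·C(i,1) + (-6)·C(i,2) + 6·C(i,3).
At i = 12: i = 12, so b_{12} = 3 - 60 - 396 + 1320 = 867.

867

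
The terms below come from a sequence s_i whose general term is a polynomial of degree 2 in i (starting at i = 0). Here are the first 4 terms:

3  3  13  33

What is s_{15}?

1053

1st diffs: 0, 10, 20.
2nd diffs: 10, 10 (constant).
Newton forward-difference form: s_i = 3 + 10·C(i,2).
At i = 15: i = 15, so s_{15} = 3 + 1050 = 1053.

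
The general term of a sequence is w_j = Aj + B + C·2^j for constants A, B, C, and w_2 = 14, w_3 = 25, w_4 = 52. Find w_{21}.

8388511

Write the equations: 2A + B + 4C = 14; 3A + B + 8C = 25; 4A + B + 16C = 52.
Subtracting the first from the second: A + 4C = 11.
Subtracting the second from the third: A + 8C = 27.
Solving: C = 4, A = -5, then B = 8.
Hence w_{21} = -5·21 + 8 + 4·2097152 = 8388511.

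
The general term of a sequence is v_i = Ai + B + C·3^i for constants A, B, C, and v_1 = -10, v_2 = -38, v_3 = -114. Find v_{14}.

At i = 1, 2, 3: A + B + 3C = -10; 2A + B + 9C = -38; 3A + B + 27C = -114.
Subtracting the first from the second: A + 6C = -28.
Subtracting the second from the third: A + 18C = -76.
Solving: C = -4, A = -4, then B = 6.
Hence v_{14} = -4·14 + 6 + (-4)·4782969 = -19131926.

-19131926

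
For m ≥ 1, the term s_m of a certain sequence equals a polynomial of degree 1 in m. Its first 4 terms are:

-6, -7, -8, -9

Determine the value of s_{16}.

1st diffs: -1, -1, -1 (constant).
So s_m = -m - 5.
Evaluating at m = 16 gives s_{16} = -21.

-21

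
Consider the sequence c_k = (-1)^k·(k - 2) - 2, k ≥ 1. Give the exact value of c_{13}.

-13

(-1)^13 = -1; k - 2 at k=13 is 11; so c_{13} = -13.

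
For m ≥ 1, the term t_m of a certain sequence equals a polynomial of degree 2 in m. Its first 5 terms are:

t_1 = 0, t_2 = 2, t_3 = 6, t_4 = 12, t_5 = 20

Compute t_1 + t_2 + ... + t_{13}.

1st diffs: 2, 4, 6, 8.
2nd diffs: 2, 2, 2 (constant).
So t_m = m^2 - m.
Continuing: …, 30, 42, 56, 72, …, t_{13} = 156.
Summing m = 1..13 (13 terms) gives 728.

728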